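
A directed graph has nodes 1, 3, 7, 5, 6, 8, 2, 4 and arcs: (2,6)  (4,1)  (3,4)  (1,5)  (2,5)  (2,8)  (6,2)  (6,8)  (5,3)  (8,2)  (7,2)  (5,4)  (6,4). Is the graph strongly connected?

No

There is no directed path from 8 to 7, so the graph is not strongly connected.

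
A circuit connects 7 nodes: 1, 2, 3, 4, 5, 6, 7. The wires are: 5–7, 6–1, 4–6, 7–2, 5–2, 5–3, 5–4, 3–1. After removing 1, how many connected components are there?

1

With 1 gone, the remaining components are: {2, 3, 4, 5, 6, 7}.
That is 1 component.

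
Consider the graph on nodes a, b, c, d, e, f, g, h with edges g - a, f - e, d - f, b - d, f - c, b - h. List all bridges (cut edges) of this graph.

a-g, b-d, b-h, c-f, d-f, e-f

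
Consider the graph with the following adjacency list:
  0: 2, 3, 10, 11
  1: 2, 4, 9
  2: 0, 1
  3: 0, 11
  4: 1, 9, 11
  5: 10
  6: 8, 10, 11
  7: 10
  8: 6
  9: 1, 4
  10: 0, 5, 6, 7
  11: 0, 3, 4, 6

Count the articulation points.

Removing 6 increases the component count from 1 to 2, so 6 is a cut vertex.
Removing 10 increases the component count from 1 to 3, so 10 is a cut vertex.
By contrast removing 11 leaves 1 component; it is not a cut vertex. No other vertex is a cut vertex either.

2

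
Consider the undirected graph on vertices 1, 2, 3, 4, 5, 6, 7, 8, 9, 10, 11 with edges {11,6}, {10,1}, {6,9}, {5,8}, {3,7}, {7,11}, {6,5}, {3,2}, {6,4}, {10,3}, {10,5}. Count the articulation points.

4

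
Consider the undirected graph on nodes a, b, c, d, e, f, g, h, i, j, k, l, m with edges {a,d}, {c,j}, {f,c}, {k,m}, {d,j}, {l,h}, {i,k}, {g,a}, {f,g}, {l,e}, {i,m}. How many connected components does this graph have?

b is isolated — a component by itself.
Starting from e we can reach e, h, l. That is one component of size 3.
Starting from i we can reach i, k, m. That is one component of size 3.
Starting from a we can reach a, c, d, f, g, j. That is one component of size 6.
Total: 4 components.

4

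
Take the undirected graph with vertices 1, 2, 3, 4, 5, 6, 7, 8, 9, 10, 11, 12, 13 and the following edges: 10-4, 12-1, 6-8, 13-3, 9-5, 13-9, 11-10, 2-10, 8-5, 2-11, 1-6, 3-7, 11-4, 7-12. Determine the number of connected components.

2

Starting from 2 we can reach 2, 4, 10, 11. That is one component of size 4.
Starting from 1 we can reach 1, 3, 5, 6, 7, 8, 9, 12, 13. That is one component of size 9.
Total: 2 components.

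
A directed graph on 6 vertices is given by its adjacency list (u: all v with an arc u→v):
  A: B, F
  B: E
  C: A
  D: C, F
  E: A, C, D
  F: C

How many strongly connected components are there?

1

{A, B, C, D, E, F} are all mutually reachable — one SCC of size 6.
That gives 1 strongly connected component.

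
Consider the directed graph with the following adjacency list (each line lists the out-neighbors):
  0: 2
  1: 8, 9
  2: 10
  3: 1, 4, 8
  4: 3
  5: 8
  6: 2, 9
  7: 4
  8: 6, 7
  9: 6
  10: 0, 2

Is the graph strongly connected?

There is no directed path from 4 to 5, so the graph is not strongly connected.

No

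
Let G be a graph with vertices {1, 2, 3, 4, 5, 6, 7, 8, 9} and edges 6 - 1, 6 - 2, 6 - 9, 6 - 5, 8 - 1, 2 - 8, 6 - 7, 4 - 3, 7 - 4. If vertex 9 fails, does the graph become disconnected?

No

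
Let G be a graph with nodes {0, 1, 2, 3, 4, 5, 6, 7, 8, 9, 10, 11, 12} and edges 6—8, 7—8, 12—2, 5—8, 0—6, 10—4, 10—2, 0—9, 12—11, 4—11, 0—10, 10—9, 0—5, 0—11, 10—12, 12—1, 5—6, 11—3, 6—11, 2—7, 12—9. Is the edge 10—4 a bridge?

No

After removing 10—4, the path 10-0-11-4 still connects them, so the edge is not a bridge.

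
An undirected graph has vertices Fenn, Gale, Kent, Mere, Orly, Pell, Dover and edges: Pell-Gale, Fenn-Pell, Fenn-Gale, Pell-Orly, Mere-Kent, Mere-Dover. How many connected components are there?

Starting from Kent we can reach Kent, Mere, Dover. That is one component of size 3.
Starting from Fenn we can reach Fenn, Gale, Orly, Pell. That is one component of size 4.
Total: 2 components.

2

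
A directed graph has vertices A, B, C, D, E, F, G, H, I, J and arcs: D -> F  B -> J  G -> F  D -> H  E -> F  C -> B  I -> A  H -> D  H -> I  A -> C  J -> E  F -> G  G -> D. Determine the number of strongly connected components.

{A, B, C, D, E, F, G, H, I, J} are all mutually reachable — one SCC of size 10.
That gives 1 strongly connected component.

1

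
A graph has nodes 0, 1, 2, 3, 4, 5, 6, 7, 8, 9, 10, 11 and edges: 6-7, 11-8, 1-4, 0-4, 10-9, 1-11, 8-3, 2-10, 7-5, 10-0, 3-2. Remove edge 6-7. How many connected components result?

3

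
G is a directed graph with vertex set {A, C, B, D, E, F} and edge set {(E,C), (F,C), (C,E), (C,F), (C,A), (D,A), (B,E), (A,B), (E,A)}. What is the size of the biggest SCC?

{A, B, C, E, F} are all mutually reachable — one SCC of size 5.
{D} is an SCC by itself.
The largest has 5 vertices.

5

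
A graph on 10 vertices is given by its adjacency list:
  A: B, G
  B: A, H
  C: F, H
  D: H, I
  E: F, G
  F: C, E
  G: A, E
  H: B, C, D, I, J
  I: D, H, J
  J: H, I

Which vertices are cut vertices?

H

Removing H increases the component count from 1 to 2, so H is a cut vertex.
By contrast removing B leaves 1 component; it is not a cut vertex. No other vertex is a cut vertex either.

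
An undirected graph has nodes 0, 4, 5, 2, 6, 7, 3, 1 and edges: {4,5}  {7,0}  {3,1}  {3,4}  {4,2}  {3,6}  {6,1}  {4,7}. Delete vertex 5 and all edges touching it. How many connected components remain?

With 5 gone, the remaining components are: {0, 1, 2, 3, 4, 6, 7}.
That is 1 component.

1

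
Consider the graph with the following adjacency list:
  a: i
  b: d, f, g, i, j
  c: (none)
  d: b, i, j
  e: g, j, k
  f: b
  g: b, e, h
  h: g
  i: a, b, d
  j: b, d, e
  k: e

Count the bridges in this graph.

4

The edges on the cycle d-i-b-j-d are not bridges since each lies on that cycle.
But removing f-b disconnects f from b; removing h-g disconnects h from g; removing i-a disconnects i from a; removing k-e disconnects k from e — these are bridges.
That makes 4 bridges.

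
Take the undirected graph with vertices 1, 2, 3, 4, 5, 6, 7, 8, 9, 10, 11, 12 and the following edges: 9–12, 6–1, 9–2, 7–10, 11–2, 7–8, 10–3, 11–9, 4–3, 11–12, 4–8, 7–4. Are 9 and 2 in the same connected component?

Yes

From 9 we can reach 2, 9, 11, 12, which includes 2.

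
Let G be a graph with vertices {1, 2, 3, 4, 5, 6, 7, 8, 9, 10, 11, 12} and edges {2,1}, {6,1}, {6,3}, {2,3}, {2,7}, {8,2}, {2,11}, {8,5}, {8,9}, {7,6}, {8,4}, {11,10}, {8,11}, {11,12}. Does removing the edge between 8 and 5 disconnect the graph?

Yes

Removing 8 - 5 leaves no path between 8 and 5: the component count goes from 1 to 2. So it is a bridge.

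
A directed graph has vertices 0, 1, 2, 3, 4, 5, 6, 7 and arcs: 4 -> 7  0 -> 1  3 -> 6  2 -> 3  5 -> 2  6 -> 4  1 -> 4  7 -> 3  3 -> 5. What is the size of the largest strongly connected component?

6

{2, 3, 4, 5, 6, 7} are all mutually reachable — one SCC of size 6.
{0} is an SCC by itself.
{1} is an SCC by itself.
The largest has 6 vertices.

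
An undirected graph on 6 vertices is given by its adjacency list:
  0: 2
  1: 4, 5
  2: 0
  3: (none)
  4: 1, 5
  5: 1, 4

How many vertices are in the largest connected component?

3

3 is isolated — a component by itself.
Starting from 0 we can reach 0, 2. That is one component of size 2.
Starting from 1 we can reach 1, 4, 5. That is one component of size 3.
The largest has 3 vertices.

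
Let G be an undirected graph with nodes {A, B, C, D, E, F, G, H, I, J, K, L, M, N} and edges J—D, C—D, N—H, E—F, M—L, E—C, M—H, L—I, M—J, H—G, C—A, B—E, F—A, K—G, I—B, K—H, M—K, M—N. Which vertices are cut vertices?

Removing M increases the component count from 1 to 2, so M is a cut vertex.
By contrast removing B leaves 1 component; it is not a cut vertex. No other vertex is a cut vertex either.

M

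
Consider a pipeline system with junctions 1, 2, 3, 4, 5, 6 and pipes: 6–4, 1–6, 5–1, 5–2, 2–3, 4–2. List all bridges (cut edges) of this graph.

The edges on the cycle 5-1-6-4-2-5 are not bridges since each lies on that cycle.
But removing 2–3 disconnects 2 from 3 — this is a bridge.

2-3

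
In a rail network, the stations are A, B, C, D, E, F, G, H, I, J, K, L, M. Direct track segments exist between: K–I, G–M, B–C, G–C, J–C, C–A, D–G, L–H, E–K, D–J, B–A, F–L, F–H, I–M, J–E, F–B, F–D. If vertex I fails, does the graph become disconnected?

No

Deleting I leaves 1 component (was 1) (its neighbors K, M remain connected to each other), so I is not a cut vertex.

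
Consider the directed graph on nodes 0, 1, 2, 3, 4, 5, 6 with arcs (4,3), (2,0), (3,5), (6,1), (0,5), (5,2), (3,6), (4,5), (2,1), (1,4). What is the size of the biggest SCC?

7

{0, 1, 2, 3, 4, 5, 6} are all mutually reachable — one SCC of size 7.
The largest has 7 vertices.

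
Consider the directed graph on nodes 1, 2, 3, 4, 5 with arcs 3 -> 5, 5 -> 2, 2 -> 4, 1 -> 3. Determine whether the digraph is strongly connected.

No

There is no directed path from 2 to 3, so the graph is not strongly connected.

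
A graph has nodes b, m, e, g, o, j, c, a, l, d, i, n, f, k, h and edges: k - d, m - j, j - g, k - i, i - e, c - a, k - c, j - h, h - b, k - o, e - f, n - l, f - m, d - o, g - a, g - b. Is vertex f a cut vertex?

No

Deleting f leaves 2 components (was 2), so f is not a cut vertex.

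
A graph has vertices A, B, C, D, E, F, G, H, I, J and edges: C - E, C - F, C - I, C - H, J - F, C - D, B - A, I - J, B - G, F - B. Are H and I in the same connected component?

Yes

From H we can reach A, B, C, D, E, F, G, H, I, J, which includes I.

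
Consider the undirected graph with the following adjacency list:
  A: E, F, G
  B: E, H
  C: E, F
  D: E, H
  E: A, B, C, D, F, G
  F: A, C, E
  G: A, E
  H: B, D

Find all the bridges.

none

The edges on the cycle E-B-H-D-E are not bridges since each lies on that cycle.
Every edge lies on some cycle, so there are no bridges.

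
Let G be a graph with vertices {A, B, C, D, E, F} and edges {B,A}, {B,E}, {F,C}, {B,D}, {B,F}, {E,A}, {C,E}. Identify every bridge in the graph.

The edges on the cycle B-F-C-E-A-B are not bridges since each lies on that cycle.
But removing B - D disconnects B from D — this is a bridge.

B-D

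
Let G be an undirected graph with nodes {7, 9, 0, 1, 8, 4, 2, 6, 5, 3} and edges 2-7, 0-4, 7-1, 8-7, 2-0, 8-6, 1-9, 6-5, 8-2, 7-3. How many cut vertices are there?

Removing 0 increases the component count from 1 to 2, so 0 is a cut vertex.
Removing 1 increases the component count from 1 to 2, so 1 is a cut vertex.
Removing 2 increases the component count from 1 to 2, so 2 is a cut vertex.
Likewise 6, 7, 8 are cut vertices.
By contrast removing 5 leaves 1 component; it is not a cut vertex. No other vertex is a cut vertex either.

6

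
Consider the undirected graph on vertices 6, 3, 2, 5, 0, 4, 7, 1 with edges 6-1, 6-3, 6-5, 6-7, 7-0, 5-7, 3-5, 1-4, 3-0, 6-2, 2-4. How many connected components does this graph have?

1

Starting from 0 we can reach 0, 1, 2, 3, 4, 5, 6, 7. That is one component of size 8.
Total: 1 component.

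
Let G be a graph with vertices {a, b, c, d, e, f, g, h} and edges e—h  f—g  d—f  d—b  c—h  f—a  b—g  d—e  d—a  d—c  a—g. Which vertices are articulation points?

d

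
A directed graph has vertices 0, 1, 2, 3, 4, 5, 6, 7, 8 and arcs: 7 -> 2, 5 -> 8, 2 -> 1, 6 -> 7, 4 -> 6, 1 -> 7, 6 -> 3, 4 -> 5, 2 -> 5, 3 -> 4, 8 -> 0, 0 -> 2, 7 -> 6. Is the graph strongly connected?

From 4 we can reach every vertex (0, 1, 2, 3, 4, 5, 6, 7, 8), and every vertex can reach 4 (0, 1, 2, 3, 4, 5, 6, 7, 8). So the whole graph is one strongly connected component.

Yes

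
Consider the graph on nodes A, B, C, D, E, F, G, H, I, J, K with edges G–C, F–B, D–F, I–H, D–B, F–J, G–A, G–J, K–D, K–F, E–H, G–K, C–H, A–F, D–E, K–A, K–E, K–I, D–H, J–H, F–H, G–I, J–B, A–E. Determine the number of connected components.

Starting from A we can reach A, B, C, D, E, F, G, H, I, J, K. That is one component of size 11.
Total: 1 component.

1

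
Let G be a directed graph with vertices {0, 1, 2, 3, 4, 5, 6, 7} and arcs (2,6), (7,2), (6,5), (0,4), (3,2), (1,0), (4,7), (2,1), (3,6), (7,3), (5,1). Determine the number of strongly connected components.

{0, 1, 2, 3, 4, 5, 6, 7} are all mutually reachable — one SCC of size 8.
That gives 1 strongly connected component.

1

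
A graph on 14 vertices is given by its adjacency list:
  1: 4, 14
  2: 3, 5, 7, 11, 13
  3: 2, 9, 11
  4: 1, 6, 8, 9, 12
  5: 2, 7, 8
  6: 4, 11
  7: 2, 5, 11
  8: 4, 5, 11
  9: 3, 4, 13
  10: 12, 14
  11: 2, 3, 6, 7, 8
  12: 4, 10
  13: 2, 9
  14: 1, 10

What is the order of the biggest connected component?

14

Starting from 1 we can reach 1, 2, 3, 4, 5, 6, 7, 8, 9, 10, 11, 12, 13, 14. That is one component of size 14.
The largest has 14 vertices.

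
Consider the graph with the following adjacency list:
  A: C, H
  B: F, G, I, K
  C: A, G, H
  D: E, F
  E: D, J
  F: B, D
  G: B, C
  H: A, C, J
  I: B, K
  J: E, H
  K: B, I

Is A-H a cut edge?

After removing A-H, the path A-C-H still connects them, so the edge is not a bridge.

No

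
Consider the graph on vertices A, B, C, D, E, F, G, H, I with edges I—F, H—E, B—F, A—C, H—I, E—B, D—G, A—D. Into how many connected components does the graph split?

Starting from A we can reach A, C, D, G. That is one component of size 4.
Starting from B we can reach B, E, F, H, I. That is one component of size 5.
Total: 2 components.

2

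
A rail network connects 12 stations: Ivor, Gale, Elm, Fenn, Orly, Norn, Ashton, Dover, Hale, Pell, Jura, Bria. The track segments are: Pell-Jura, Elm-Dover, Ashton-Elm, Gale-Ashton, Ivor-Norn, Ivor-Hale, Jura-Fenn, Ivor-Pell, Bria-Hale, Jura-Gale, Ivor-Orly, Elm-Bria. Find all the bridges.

Dover-Elm, Fenn-Jura, Ivor-Norn, Ivor-Orly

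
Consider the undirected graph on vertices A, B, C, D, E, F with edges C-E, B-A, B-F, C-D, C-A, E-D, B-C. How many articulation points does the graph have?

2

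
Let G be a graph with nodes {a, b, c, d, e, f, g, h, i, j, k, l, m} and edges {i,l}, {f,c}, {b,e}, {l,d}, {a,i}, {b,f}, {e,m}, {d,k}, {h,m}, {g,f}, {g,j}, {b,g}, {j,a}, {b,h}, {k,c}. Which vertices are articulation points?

b

Removing b increases the component count from 1 to 2, so b is a cut vertex.
By contrast removing k leaves 1 component; it is not a cut vertex. No other vertex is a cut vertex either.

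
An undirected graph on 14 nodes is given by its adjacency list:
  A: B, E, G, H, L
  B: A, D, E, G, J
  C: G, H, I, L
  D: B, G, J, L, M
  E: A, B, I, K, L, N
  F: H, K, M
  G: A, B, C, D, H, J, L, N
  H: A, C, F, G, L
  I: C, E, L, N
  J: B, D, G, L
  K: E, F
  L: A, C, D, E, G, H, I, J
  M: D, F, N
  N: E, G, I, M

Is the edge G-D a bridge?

No

After removing G-D, the path G-L-D still connects them, so the edge is not a bridge.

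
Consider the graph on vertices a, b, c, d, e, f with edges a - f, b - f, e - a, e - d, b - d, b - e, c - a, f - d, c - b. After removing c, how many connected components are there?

1

With c gone, the remaining components are: {a, b, d, e, f}.
That is 1 component.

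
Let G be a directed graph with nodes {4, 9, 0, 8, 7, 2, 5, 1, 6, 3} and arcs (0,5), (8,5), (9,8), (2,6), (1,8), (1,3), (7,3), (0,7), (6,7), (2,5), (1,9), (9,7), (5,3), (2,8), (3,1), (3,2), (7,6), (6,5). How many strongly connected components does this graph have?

{1, 2, 3, 5, 6, 7, 8, 9} are all mutually reachable — one SCC of size 8.
{4} is an SCC by itself.
{0} is an SCC by itself.
That gives 3 strongly connected components.

3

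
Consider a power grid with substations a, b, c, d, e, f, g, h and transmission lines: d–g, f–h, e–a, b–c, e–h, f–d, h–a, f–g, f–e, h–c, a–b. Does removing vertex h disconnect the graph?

Deleting h leaves 1 component (was 1) (its neighbors a, c, e, f remain connected to each other), so h is not a cut vertex.

No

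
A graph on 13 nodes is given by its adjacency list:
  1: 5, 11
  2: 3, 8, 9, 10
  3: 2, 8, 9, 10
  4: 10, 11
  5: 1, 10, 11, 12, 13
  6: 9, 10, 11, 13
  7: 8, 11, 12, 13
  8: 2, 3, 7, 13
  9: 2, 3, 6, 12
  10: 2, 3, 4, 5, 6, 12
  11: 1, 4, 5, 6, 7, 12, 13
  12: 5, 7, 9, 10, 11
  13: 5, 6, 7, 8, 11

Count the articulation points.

0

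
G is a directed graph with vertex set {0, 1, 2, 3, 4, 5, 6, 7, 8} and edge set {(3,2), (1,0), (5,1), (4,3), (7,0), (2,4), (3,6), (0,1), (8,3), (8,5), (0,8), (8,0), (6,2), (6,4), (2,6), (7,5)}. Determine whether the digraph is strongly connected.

There is no directed path from 2 to 7, so the graph is not strongly connected.

No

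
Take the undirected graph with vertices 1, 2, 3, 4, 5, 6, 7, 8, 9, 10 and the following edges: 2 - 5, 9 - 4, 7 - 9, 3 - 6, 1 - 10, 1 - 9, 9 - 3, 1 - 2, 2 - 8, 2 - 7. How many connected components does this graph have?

Starting from 1 we can reach 1, 2, 3, 4, 5, 6, 7, 8, 9, 10. That is one component of size 10.
Total: 1 component.

1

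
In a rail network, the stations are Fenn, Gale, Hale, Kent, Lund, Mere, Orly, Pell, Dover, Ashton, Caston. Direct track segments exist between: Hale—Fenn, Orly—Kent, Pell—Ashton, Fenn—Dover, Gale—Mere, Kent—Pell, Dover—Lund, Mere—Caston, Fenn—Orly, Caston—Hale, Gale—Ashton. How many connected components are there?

Starting from Fenn we can reach Fenn, Gale, Hale, Kent, Lund, Mere, Orly, Pell, Dover, Ashton, Caston. That is one component of size 11.
Total: 1 component.

1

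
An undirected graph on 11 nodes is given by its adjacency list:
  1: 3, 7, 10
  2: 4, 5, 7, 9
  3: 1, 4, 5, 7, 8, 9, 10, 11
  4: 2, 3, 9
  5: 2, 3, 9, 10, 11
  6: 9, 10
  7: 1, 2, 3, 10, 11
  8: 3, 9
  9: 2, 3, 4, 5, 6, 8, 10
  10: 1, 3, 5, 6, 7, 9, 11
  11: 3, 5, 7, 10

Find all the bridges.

The edges on the cycle 10-9-6-10 are not bridges since each lies on that cycle.
Every edge lies on some cycle, so there are no bridges.

none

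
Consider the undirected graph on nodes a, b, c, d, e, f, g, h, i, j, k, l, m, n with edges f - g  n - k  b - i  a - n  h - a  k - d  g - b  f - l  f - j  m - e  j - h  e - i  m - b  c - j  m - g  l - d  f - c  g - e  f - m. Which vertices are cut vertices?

f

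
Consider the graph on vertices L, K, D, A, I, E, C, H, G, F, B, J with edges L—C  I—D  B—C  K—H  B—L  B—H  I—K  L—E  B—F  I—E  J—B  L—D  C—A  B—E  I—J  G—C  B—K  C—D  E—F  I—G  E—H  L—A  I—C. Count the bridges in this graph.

0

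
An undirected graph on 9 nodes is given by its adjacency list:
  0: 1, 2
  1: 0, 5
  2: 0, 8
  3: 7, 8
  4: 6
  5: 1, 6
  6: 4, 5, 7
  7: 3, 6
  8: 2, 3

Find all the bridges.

4-6

The edges on the cycle 2-8-3-7-6-5-1-0-2 are not bridges since each lies on that cycle.
But removing 4-6 disconnects 4 from 6 — this is a bridge.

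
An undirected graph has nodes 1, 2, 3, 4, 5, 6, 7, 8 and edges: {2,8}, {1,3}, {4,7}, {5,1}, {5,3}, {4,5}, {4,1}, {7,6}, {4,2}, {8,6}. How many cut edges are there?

0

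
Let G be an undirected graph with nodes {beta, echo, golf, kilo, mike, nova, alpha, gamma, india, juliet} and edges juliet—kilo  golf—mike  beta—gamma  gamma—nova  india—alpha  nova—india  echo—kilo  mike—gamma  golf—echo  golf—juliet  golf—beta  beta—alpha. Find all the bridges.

The edges on the cycle golf-mike-gamma-nova-india-alpha-beta-golf are not bridges since each lies on that cycle.
Every edge lies on some cycle, so there are no bridges.

none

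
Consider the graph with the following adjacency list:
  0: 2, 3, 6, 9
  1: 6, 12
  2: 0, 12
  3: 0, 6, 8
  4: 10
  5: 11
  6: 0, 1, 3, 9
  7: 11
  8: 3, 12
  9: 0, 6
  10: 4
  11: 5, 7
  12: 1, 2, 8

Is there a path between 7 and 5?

Yes

From 7 we can reach 5, 7, 11, which includes 5.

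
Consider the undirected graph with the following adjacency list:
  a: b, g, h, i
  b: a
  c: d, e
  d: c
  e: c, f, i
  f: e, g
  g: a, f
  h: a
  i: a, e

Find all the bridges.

a-b, a-h, c-d, c-e

The edges on the cycle e-f-g-a-i-e are not bridges since each lies on that cycle.
But removing b-a disconnects b from a; removing c-d disconnects c from d; removing e-c disconnects e from c; removing a-h disconnects a from h — these are bridges.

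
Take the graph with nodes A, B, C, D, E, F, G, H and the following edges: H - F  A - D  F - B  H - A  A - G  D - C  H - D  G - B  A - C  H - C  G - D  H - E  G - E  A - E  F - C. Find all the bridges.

The edges on the cycle H-A-G-E-H are not bridges since each lies on that cycle.
Every edge lies on some cycle, so there are no bridges.

none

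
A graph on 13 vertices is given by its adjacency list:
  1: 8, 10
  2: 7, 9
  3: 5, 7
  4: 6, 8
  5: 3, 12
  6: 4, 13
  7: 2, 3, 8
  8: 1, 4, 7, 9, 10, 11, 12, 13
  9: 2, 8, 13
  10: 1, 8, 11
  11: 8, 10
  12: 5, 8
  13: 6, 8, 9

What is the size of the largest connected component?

13

Starting from 1 we can reach 1, 2, 3, 4, 5, 6, 7, 8, 9, 10, 11, 12, 13. That is one component of size 13.
The largest has 13 vertices.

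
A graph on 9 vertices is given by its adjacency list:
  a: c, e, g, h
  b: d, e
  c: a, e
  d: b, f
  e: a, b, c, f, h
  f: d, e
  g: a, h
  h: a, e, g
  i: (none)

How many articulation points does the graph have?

1

Removing e increases the component count from 2 to 3, so e is a cut vertex.
By contrast removing b leaves 2 components; it is not a cut vertex. No other vertex is a cut vertex either.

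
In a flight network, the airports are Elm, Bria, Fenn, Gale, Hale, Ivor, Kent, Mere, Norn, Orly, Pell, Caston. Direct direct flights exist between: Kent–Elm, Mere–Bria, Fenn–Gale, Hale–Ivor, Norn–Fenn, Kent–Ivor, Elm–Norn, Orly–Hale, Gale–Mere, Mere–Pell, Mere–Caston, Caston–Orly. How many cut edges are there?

2

The edges on the cycle Kent-Elm-Norn-Fenn-Gale-Mere-Caston-Orly-Hale-Ivor-Kent are not bridges since each lies on that cycle.
But removing Pell–Mere disconnects Pell from Mere; removing Bria–Mere disconnects Bria from Mere — these are bridges.
That makes 2 bridges.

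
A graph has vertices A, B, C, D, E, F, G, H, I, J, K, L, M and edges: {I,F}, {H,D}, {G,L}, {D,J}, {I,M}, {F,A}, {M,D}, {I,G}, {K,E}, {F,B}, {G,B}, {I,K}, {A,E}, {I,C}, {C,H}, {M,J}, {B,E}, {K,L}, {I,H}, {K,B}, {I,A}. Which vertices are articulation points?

I

Removing I increases the component count from 1 to 2, so I is a cut vertex.
By contrast removing F leaves 1 component; it is not a cut vertex. No other vertex is a cut vertex either.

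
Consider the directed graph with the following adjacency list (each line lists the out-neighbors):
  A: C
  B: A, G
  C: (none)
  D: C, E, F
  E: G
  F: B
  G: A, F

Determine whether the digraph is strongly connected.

No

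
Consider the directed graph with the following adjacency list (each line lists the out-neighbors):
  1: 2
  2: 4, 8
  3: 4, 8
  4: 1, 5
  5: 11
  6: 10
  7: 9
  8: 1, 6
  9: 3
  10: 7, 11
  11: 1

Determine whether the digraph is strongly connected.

From 4 we can reach every vertex (1, 2, 3, 4, 5, 6, 7, 8, 9, 10, 11), and every vertex can reach 4 (1, 2, 3, 4, 5, 6, 7, 8, 9, 10, 11). So the whole graph is one strongly connected component.

Yes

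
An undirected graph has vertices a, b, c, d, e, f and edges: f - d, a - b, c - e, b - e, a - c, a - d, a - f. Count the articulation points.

1

Removing a increases the component count from 1 to 2, so a is a cut vertex.
By contrast removing e leaves 1 component; it is not a cut vertex. No other vertex is a cut vertex either.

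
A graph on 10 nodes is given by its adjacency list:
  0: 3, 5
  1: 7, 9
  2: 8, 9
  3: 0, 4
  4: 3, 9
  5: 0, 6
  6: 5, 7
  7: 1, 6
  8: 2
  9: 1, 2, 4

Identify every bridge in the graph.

2-8, 2-9

The edges on the cycle 7-6-5-0-3-4-9-1-7 are not bridges since each lies on that cycle.
But removing 2-8 disconnects 2 from 8; removing 2-9 disconnects 2 from 9 — these are bridges.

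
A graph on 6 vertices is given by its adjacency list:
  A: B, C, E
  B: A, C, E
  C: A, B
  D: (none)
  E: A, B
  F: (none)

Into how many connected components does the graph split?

3

D is isolated — a component by itself.
F is isolated — a component by itself.
Starting from A we can reach A, B, C, E. That is one component of size 4.
Total: 3 components.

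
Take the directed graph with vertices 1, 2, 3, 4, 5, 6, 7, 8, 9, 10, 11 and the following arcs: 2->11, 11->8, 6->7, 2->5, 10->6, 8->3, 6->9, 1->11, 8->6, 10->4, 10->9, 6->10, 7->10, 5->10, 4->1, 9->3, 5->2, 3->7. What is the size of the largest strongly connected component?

9

{1, 3, 4, 6, 7, 8, 9, 10, 11} are all mutually reachable — one SCC of size 9.
{2, 5} are all mutually reachable — one SCC of size 2.
The largest has 9 vertices.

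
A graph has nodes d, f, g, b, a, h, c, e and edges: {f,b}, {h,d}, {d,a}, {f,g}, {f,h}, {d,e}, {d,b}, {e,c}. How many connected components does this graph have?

1

Starting from a we can reach a, b, c, d, e, f, g, h. That is one component of size 8.
Total: 1 component.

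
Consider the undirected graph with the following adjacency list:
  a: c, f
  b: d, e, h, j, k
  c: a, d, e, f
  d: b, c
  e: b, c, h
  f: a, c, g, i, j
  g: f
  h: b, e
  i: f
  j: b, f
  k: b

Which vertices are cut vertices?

Removing b increases the component count from 1 to 2, so b is a cut vertex.
Removing f increases the component count from 1 to 3, so f is a cut vertex.
By contrast removing d leaves 1 component; it is not a cut vertex. No other vertex is a cut vertex either.

b, f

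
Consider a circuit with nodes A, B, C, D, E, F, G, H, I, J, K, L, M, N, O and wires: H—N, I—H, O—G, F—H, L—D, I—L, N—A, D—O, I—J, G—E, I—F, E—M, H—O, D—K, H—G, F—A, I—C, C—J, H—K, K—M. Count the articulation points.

Removing I increases the component count from 2 to 3, so I is a cut vertex.
By contrast removing C leaves 2 components; it is not a cut vertex. No other vertex is a cut vertex either.

1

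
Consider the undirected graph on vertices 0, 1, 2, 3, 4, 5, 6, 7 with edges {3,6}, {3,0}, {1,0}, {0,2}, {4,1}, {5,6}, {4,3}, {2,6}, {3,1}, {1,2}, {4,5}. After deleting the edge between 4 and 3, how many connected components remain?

2

4 and 3 are still connected via 4-1-3, so the component count stays at 2.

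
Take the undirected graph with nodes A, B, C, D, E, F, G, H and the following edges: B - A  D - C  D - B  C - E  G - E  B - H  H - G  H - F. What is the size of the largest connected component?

8

Starting from A we can reach A, B, C, D, E, F, G, H. That is one component of size 8.
The largest has 8 vertices.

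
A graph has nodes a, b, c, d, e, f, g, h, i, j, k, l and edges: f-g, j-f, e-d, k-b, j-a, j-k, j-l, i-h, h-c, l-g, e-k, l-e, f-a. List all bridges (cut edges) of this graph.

b-k, c-h, d-e, h-i

The edges on the cycle j-l-e-k-j are not bridges since each lies on that cycle.
But removing e-d disconnects e from d; removing h-c disconnects h from c; removing k-b disconnects k from b; removing i-h disconnects i from h — these are bridges.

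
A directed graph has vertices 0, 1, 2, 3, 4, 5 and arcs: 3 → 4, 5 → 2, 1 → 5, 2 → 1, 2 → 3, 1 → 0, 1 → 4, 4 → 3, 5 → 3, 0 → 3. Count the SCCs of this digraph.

3

{1, 2, 5} are all mutually reachable — one SCC of size 3.
{3, 4} are all mutually reachable — one SCC of size 2.
{0} is an SCC by itself.
That gives 3 strongly connected components.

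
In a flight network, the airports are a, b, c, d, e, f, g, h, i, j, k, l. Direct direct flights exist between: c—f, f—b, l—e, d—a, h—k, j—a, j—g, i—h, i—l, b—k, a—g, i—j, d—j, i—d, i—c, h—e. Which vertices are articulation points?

i

Removing i increases the component count from 1 to 2, so i is a cut vertex.
By contrast removing c leaves 1 component; it is not a cut vertex. No other vertex is a cut vertex either.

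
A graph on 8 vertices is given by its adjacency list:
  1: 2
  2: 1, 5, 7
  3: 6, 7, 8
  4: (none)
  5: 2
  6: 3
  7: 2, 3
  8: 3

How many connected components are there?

4 is isolated — a component by itself.
Starting from 1 we can reach 1, 2, 3, 5, 6, 7, 8. That is one component of size 7.
Total: 2 components.

2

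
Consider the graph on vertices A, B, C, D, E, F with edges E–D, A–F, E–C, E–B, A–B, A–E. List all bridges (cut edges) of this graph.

A-F, C-E, D-E

The edges on the cycle A-E-B-A are not bridges since each lies on that cycle.
But removing E–D disconnects E from D; removing E–C disconnects E from C; removing A–F disconnects A from F — these are bridges.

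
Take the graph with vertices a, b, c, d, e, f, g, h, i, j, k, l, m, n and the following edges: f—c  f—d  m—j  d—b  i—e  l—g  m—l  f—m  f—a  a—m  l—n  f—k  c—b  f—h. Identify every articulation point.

f, l, m

Removing f increases the component count from 2 to 5, so f is a cut vertex.
Removing l increases the component count from 2 to 4, so l is a cut vertex.
Removing m increases the component count from 2 to 4, so m is a cut vertex.
By contrast removing e leaves 2 components; it is not a cut vertex. No other vertex is a cut vertex either.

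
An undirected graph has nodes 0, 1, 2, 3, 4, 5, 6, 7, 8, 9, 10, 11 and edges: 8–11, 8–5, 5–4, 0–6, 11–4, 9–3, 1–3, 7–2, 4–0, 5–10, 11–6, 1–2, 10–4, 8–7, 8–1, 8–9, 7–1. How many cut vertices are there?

Removing 8 increases the component count from 1 to 2, so 8 is a cut vertex.
By contrast removing 10 leaves 1 component; it is not a cut vertex. No other vertex is a cut vertex either.

1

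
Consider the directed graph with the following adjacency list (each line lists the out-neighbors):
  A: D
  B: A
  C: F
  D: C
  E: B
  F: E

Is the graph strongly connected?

Yes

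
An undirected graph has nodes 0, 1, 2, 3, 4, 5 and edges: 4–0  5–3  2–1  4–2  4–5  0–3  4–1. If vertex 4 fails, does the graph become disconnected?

Deleting 4 raises the number of components from 1 to 2, so 4 is a cut vertex.

Yes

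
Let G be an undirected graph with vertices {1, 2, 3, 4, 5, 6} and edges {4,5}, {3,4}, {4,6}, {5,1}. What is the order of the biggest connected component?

5

2 is isolated — a component by itself.
Starting from 1 we can reach 1, 3, 4, 5, 6. That is one component of size 5.
The largest has 5 vertices.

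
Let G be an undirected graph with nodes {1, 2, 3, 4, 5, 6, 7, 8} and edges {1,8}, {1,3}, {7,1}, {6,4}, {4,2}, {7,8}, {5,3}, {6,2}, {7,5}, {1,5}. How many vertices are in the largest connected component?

5

Starting from 2 we can reach 2, 4, 6. That is one component of size 3.
Starting from 1 we can reach 1, 3, 5, 7, 8. That is one component of size 5.
The largest has 5 vertices.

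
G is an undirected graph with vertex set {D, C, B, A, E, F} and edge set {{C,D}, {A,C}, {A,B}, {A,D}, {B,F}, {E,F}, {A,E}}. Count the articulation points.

1

Removing A increases the component count from 1 to 2, so A is a cut vertex.
By contrast removing B leaves 1 component; it is not a cut vertex. No other vertex is a cut vertex either.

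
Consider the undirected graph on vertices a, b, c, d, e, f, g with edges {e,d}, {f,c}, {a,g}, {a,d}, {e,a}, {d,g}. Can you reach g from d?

Yes

From d we can reach a, d, e, g, which includes g.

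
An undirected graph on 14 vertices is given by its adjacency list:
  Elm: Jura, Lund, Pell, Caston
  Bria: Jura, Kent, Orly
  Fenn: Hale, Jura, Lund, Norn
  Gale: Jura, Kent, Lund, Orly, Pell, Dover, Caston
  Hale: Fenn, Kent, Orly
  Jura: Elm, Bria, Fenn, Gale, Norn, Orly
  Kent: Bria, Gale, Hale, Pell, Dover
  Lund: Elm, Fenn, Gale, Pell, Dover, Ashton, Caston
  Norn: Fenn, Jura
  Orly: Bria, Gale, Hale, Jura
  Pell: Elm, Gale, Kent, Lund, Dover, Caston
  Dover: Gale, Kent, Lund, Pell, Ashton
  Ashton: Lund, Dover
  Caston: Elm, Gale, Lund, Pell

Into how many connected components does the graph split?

1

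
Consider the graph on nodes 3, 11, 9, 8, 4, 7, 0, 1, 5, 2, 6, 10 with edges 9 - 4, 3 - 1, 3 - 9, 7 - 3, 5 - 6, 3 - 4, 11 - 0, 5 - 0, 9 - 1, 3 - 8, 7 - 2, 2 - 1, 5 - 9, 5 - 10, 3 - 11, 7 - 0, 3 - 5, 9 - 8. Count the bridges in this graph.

The edges on the cycle 7-3-5-0-7 are not bridges since each lies on that cycle.
But removing 5 - 6 disconnects 5 from 6; removing 5 - 10 disconnects 5 from 10 — these are bridges.
That makes 2 bridges.

2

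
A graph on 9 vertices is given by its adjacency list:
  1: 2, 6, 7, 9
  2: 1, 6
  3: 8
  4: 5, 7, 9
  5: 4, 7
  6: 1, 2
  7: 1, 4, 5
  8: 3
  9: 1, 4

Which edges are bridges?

3-8

The edges on the cycle 1-2-6-1 are not bridges since each lies on that cycle.
But removing 8-3 disconnects 8 from 3 — this is a bridge.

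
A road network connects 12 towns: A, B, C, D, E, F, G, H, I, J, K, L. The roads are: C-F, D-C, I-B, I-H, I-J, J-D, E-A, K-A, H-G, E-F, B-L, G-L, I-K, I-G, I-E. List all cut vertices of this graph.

I

Removing I increases the component count from 1 to 2, so I is a cut vertex.
By contrast removing G leaves 1 component; it is not a cut vertex. No other vertex is a cut vertex either.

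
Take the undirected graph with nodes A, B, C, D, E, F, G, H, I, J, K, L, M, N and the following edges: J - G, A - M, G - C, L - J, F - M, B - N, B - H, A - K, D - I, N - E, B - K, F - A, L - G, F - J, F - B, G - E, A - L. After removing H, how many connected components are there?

2

With H gone, the remaining components are: {D, I}; {A, B, C, E, F, G, J, K, L, M, N}.
That is 2 components.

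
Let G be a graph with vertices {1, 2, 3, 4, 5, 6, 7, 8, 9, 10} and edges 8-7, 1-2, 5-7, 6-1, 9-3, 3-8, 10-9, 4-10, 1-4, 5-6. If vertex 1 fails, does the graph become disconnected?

Yes

Deleting 1 raises the number of components from 1 to 2, so 1 is a cut vertex.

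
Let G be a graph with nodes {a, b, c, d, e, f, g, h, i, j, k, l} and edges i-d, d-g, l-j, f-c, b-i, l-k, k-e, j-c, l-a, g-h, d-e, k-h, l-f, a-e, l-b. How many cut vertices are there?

Removing l increases the component count from 1 to 2, so l is a cut vertex.
By contrast removing e leaves 1 component; it is not a cut vertex. No other vertex is a cut vertex either.

1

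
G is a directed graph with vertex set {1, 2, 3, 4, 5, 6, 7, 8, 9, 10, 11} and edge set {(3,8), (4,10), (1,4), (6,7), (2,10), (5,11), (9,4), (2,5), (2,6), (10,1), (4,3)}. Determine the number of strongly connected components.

{1, 4, 10} are all mutually reachable — one SCC of size 3.
{5} is an SCC by itself.
{3} is an SCC by itself.
{2} is an SCC by itself.
{7} is an SCC by itself.
(and 4 more singleton SCCs)
That gives 9 strongly connected components.

9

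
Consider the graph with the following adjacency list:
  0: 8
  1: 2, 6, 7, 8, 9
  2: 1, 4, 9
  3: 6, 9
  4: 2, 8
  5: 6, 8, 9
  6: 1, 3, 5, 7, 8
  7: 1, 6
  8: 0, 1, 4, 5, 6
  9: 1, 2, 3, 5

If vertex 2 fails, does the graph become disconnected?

No

Deleting 2 leaves 1 component (was 1) (its neighbors 1, 4, 9 remain connected to each other), so 2 is not a cut vertex.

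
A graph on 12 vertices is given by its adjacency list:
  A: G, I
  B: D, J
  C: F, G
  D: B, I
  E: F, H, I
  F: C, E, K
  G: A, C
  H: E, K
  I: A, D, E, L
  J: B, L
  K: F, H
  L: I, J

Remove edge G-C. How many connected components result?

G and C are still connected via G-A-I-E-F-C, so the component count stays at 1.

1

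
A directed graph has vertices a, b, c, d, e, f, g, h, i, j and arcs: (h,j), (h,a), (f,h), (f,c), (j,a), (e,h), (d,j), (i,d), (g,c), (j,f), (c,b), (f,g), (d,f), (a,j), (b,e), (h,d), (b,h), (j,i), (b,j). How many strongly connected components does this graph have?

{a, b, c, d, e, f, g, h, i, j} are all mutually reachable — one SCC of size 10.
That gives 1 strongly connected component.

1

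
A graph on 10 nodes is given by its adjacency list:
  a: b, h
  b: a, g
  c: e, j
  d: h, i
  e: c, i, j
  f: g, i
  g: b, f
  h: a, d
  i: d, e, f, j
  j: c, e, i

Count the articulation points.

Removing i increases the component count from 1 to 2, so i is a cut vertex.
By contrast removing e leaves 1 component; it is not a cut vertex. No other vertex is a cut vertex either.

1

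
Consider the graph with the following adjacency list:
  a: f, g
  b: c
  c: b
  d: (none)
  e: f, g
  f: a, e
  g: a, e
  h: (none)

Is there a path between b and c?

From b we can reach b, c, which includes c.

Yes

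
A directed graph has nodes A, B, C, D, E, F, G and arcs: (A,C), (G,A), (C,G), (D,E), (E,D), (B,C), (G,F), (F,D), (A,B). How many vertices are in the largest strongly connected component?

4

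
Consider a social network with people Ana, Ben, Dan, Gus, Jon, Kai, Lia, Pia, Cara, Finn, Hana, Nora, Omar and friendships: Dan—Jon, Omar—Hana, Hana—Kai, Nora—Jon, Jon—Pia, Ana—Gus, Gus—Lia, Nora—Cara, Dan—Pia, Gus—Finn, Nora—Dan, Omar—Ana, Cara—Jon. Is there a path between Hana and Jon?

The component containing Hana is {Ana, Gus, Kai, Lia, Finn, Hana, Omar}, and Jon is not in it.

No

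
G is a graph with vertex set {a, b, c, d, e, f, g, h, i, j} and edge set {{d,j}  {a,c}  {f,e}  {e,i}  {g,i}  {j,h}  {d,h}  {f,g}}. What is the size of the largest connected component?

4

b is isolated — a component by itself.
Starting from a we can reach a, c. That is one component of size 2.
Starting from d we can reach d, h, j. That is one component of size 3.
Starting from e we can reach e, f, g, i. That is one component of size 4.
The largest has 4 vertices.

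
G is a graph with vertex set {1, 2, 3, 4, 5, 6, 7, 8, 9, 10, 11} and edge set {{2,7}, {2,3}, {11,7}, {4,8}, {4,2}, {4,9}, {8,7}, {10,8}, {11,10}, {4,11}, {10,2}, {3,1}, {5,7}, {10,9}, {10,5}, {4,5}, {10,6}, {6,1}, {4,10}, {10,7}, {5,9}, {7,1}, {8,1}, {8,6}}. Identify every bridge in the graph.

The edges on the cycle 4-11-7-5-4 are not bridges since each lies on that cycle.
Every edge lies on some cycle, so there are no bridges.

none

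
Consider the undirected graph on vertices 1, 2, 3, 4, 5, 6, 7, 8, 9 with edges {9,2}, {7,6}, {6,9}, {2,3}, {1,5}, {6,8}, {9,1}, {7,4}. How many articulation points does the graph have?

5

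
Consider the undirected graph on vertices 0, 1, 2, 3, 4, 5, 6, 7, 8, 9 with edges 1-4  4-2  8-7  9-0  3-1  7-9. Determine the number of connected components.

5 is isolated — a component by itself.
6 is isolated — a component by itself.
Starting from 1 we can reach 1, 2, 3, 4. That is one component of size 4.
Starting from 0 we can reach 0, 7, 8, 9. That is one component of size 4.
Total: 4 components.

4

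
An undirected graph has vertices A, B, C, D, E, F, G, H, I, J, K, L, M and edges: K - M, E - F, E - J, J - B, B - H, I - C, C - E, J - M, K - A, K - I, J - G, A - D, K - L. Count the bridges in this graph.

The edges on the cycle K-I-C-E-J-M-K are not bridges since each lies on that cycle.
But removing K - L disconnects K from L; removing F - E disconnects F from E; removing K - A disconnects K from A; removing H - B disconnects H from B — these are bridges.
In total 7 edges are bridges.

7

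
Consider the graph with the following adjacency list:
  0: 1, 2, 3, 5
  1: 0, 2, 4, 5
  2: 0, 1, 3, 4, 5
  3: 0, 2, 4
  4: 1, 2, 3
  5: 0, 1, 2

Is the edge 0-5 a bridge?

After removing 0-5, the path 0-2-5 still connects them, so the edge is not a bridge.

No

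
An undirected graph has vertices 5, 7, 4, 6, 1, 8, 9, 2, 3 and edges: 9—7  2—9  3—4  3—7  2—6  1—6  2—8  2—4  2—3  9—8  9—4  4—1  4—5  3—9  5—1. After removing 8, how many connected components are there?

1

With 8 gone, the remaining components are: {1, 2, 3, 4, 5, 6, 7, 9}.
That is 1 component.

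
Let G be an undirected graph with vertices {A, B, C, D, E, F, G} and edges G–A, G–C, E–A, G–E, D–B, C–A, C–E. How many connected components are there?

F is isolated — a component by itself.
Starting from B we can reach B, D. That is one component of size 2.
Starting from A we can reach A, C, E, G. That is one component of size 4.
Total: 3 components.

3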